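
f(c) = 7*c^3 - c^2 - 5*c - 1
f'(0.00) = -5.00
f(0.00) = -1.00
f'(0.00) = -5.00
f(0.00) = -1.00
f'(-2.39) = 119.73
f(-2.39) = -90.33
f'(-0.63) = 4.59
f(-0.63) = 0.00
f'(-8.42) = 1500.66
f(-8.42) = -4208.43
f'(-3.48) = 256.28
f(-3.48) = -290.72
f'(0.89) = 9.85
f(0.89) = -1.31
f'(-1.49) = 44.60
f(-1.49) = -18.93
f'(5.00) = 510.00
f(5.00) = 824.00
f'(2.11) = 84.27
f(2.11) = 49.76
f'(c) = 21*c^2 - 2*c - 5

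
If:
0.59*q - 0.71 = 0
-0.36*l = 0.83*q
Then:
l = -2.77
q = 1.20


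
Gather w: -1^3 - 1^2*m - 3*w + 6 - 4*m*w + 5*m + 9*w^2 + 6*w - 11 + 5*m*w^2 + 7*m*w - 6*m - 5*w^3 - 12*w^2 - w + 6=-2*m - 5*w^3 + w^2*(5*m - 3) + w*(3*m + 2)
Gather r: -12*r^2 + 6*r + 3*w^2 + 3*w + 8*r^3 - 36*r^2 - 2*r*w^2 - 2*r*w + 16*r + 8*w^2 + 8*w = 8*r^3 - 48*r^2 + r*(-2*w^2 - 2*w + 22) + 11*w^2 + 11*w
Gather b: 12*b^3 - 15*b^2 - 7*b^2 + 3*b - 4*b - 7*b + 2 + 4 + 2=12*b^3 - 22*b^2 - 8*b + 8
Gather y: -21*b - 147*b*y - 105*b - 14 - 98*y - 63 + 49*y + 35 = -126*b + y*(-147*b - 49) - 42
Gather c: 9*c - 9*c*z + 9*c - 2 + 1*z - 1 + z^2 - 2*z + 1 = c*(18 - 9*z) + z^2 - z - 2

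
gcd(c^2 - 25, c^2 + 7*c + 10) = c + 5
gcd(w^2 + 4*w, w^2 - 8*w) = w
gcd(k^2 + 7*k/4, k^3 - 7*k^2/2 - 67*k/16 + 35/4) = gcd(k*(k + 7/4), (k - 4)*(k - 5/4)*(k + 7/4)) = k + 7/4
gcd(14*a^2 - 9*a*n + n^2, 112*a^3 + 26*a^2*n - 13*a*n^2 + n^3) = 7*a - n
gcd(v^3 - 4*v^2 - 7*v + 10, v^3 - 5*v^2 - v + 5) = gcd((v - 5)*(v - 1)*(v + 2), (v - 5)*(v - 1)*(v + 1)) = v^2 - 6*v + 5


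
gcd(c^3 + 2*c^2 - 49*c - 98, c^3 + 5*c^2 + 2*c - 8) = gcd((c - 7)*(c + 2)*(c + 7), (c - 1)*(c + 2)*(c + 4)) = c + 2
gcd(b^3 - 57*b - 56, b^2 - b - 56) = b^2 - b - 56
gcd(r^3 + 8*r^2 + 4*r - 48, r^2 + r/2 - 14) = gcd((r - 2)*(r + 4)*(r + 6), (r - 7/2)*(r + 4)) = r + 4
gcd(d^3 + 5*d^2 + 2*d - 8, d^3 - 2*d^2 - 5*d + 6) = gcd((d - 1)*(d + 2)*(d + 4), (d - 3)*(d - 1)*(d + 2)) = d^2 + d - 2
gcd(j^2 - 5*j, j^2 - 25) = j - 5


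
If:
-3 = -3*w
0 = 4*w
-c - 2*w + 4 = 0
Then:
No Solution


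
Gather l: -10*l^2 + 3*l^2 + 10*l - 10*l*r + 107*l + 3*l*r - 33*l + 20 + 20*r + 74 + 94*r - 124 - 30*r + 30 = -7*l^2 + l*(84 - 7*r) + 84*r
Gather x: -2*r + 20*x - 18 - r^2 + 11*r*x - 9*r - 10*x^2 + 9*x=-r^2 - 11*r - 10*x^2 + x*(11*r + 29) - 18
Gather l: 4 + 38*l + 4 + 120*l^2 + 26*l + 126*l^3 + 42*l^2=126*l^3 + 162*l^2 + 64*l + 8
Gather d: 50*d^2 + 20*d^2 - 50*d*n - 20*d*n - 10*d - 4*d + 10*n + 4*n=70*d^2 + d*(-70*n - 14) + 14*n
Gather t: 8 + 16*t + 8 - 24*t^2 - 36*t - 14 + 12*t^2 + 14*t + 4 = -12*t^2 - 6*t + 6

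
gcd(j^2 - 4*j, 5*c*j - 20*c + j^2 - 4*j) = j - 4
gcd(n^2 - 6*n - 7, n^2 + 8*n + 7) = n + 1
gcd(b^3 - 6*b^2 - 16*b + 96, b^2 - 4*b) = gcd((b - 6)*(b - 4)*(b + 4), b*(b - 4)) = b - 4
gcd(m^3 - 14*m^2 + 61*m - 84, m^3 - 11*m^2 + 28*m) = m^2 - 11*m + 28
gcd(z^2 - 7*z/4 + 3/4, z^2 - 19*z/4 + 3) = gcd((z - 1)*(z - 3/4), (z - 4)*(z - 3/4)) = z - 3/4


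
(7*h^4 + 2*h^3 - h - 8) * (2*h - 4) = 14*h^5 - 24*h^4 - 8*h^3 - 2*h^2 - 12*h + 32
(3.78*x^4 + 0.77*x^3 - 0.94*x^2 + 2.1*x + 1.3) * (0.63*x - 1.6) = 2.3814*x^5 - 5.5629*x^4 - 1.8242*x^3 + 2.827*x^2 - 2.541*x - 2.08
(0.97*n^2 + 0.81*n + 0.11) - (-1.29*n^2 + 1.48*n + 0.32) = 2.26*n^2 - 0.67*n - 0.21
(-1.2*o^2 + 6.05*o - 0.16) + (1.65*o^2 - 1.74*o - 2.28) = 0.45*o^2 + 4.31*o - 2.44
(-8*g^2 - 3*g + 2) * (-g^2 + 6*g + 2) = 8*g^4 - 45*g^3 - 36*g^2 + 6*g + 4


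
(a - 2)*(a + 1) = a^2 - a - 2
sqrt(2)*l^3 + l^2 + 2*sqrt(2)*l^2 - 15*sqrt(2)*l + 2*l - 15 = (l - 3)*(l + 5)*(sqrt(2)*l + 1)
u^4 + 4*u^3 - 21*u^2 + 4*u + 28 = (u - 2)^2*(u + 1)*(u + 7)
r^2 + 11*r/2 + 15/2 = (r + 5/2)*(r + 3)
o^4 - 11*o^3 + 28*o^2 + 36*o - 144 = (o - 6)*(o - 4)*(o - 3)*(o + 2)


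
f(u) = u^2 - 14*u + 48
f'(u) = 2*u - 14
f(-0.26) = 51.71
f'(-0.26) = -14.52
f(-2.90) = 97.01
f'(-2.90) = -19.80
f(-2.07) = 81.26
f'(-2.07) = -18.14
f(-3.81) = 115.86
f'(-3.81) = -21.62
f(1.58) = 28.38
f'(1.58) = -10.84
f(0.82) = 37.19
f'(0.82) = -12.36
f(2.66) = 17.84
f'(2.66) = -8.68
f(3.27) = 12.91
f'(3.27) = -7.46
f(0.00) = 48.00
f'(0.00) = -14.00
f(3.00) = 15.00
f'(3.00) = -8.00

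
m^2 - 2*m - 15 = (m - 5)*(m + 3)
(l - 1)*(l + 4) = l^2 + 3*l - 4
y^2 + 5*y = y*(y + 5)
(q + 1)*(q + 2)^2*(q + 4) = q^4 + 9*q^3 + 28*q^2 + 36*q + 16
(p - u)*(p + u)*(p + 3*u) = p^3 + 3*p^2*u - p*u^2 - 3*u^3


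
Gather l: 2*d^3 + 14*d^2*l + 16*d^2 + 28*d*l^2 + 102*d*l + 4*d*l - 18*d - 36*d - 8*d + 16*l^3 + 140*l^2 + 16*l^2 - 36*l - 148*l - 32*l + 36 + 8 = 2*d^3 + 16*d^2 - 62*d + 16*l^3 + l^2*(28*d + 156) + l*(14*d^2 + 106*d - 216) + 44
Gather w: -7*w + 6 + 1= 7 - 7*w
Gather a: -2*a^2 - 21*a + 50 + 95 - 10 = -2*a^2 - 21*a + 135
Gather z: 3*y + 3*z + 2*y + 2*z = 5*y + 5*z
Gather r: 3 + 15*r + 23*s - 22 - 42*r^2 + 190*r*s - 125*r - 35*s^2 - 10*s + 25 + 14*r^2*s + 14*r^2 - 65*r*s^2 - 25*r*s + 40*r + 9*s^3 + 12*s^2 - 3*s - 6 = r^2*(14*s - 28) + r*(-65*s^2 + 165*s - 70) + 9*s^3 - 23*s^2 + 10*s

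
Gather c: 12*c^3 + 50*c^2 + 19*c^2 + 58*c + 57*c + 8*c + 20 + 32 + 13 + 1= 12*c^3 + 69*c^2 + 123*c + 66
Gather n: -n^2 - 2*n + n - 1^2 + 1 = -n^2 - n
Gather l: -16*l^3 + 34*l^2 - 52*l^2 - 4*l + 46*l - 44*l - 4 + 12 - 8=-16*l^3 - 18*l^2 - 2*l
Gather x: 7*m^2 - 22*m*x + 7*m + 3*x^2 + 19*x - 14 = 7*m^2 + 7*m + 3*x^2 + x*(19 - 22*m) - 14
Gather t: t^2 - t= t^2 - t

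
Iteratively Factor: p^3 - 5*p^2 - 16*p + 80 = (p + 4)*(p^2 - 9*p + 20) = (p - 4)*(p + 4)*(p - 5)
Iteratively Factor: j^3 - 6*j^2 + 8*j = (j - 4)*(j^2 - 2*j) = (j - 4)*(j - 2)*(j)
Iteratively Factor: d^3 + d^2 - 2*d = (d - 1)*(d^2 + 2*d) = d*(d - 1)*(d + 2)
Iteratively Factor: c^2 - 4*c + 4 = (c - 2)*(c - 2)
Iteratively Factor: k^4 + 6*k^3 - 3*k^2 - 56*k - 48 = (k + 4)*(k^3 + 2*k^2 - 11*k - 12) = (k + 4)^2*(k^2 - 2*k - 3) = (k + 1)*(k + 4)^2*(k - 3)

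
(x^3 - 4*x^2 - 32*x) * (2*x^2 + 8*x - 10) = 2*x^5 - 106*x^3 - 216*x^2 + 320*x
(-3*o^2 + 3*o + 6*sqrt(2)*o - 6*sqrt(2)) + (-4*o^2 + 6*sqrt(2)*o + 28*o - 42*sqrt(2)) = -7*o^2 + 12*sqrt(2)*o + 31*o - 48*sqrt(2)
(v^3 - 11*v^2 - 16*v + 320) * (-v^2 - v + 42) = -v^5 + 10*v^4 + 69*v^3 - 766*v^2 - 992*v + 13440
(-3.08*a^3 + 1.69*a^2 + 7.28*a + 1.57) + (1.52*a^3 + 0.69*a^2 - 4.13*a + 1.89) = -1.56*a^3 + 2.38*a^2 + 3.15*a + 3.46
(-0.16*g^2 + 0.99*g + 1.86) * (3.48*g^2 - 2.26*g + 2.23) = -0.5568*g^4 + 3.8068*g^3 + 3.8786*g^2 - 1.9959*g + 4.1478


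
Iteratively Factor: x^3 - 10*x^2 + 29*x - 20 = (x - 1)*(x^2 - 9*x + 20) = (x - 4)*(x - 1)*(x - 5)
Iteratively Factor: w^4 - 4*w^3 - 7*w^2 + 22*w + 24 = (w + 2)*(w^3 - 6*w^2 + 5*w + 12) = (w - 4)*(w + 2)*(w^2 - 2*w - 3) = (w - 4)*(w + 1)*(w + 2)*(w - 3)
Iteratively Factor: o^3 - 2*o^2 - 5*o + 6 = (o + 2)*(o^2 - 4*o + 3) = (o - 1)*(o + 2)*(o - 3)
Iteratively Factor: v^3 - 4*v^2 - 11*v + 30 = (v - 2)*(v^2 - 2*v - 15) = (v - 2)*(v + 3)*(v - 5)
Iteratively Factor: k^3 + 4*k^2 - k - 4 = (k + 1)*(k^2 + 3*k - 4) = (k - 1)*(k + 1)*(k + 4)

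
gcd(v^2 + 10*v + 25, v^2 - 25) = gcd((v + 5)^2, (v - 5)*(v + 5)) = v + 5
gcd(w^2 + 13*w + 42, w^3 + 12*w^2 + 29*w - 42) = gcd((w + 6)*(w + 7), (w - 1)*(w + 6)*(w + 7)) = w^2 + 13*w + 42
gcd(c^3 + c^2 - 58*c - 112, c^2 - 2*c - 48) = c - 8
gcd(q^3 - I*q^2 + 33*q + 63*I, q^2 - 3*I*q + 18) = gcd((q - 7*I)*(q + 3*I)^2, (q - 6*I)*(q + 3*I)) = q + 3*I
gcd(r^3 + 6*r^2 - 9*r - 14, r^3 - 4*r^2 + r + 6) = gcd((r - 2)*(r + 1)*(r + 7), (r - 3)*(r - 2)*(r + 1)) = r^2 - r - 2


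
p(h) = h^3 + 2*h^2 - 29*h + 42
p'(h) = 3*h^2 + 4*h - 29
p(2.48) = -2.37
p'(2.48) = -0.63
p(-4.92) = 114.00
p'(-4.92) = 23.94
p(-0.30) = 50.85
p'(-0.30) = -29.93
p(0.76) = 21.55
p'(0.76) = -24.23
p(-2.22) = 105.30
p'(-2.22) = -23.09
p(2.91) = -0.81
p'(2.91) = 8.04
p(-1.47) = 85.78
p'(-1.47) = -28.40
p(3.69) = 12.47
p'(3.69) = 26.61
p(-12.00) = -1050.00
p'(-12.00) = 355.00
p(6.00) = 156.00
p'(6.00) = 103.00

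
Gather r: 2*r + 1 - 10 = 2*r - 9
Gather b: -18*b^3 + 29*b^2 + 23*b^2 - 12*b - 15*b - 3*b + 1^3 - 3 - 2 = -18*b^3 + 52*b^2 - 30*b - 4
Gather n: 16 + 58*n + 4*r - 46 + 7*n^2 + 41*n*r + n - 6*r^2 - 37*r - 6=7*n^2 + n*(41*r + 59) - 6*r^2 - 33*r - 36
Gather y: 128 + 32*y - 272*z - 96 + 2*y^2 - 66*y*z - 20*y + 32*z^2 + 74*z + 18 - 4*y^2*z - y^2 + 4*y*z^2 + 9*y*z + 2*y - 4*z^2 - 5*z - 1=y^2*(1 - 4*z) + y*(4*z^2 - 57*z + 14) + 28*z^2 - 203*z + 49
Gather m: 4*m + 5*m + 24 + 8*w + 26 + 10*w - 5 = 9*m + 18*w + 45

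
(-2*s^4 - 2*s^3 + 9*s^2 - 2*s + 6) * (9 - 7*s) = 14*s^5 - 4*s^4 - 81*s^3 + 95*s^2 - 60*s + 54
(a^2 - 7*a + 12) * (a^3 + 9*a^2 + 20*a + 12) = a^5 + 2*a^4 - 31*a^3 - 20*a^2 + 156*a + 144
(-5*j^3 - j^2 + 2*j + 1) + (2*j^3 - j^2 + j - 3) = -3*j^3 - 2*j^2 + 3*j - 2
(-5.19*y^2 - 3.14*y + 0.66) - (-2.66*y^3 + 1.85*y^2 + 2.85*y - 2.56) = 2.66*y^3 - 7.04*y^2 - 5.99*y + 3.22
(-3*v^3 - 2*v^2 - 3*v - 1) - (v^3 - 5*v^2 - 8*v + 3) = -4*v^3 + 3*v^2 + 5*v - 4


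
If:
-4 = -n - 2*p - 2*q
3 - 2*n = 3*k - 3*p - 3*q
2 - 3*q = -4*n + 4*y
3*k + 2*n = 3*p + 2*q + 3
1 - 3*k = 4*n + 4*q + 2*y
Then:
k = 36/5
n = -18/5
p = 19/5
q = 0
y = -31/10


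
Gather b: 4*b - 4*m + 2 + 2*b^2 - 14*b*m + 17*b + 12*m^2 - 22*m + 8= 2*b^2 + b*(21 - 14*m) + 12*m^2 - 26*m + 10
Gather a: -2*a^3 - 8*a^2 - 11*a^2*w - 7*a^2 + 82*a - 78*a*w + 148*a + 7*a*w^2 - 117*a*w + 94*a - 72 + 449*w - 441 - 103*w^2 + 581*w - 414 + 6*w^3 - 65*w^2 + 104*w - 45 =-2*a^3 + a^2*(-11*w - 15) + a*(7*w^2 - 195*w + 324) + 6*w^3 - 168*w^2 + 1134*w - 972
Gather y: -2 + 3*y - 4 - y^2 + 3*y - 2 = -y^2 + 6*y - 8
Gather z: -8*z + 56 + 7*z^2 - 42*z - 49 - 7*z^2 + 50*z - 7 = 0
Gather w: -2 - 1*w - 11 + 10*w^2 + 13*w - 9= 10*w^2 + 12*w - 22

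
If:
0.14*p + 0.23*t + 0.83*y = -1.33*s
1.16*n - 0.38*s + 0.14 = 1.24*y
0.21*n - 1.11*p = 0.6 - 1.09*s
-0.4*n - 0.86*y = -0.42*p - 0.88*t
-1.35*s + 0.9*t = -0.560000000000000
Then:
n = -0.33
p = -0.36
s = 0.25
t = -0.25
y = -0.27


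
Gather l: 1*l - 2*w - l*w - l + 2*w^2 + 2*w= -l*w + 2*w^2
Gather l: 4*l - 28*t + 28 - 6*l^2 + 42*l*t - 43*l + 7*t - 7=-6*l^2 + l*(42*t - 39) - 21*t + 21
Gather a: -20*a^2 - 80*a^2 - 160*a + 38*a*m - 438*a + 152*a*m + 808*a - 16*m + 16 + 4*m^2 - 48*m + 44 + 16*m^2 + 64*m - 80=-100*a^2 + a*(190*m + 210) + 20*m^2 - 20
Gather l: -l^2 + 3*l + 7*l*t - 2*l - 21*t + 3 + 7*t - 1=-l^2 + l*(7*t + 1) - 14*t + 2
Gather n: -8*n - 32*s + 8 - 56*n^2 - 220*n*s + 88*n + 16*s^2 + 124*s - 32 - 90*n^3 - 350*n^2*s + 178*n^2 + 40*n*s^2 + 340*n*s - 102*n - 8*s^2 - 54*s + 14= -90*n^3 + n^2*(122 - 350*s) + n*(40*s^2 + 120*s - 22) + 8*s^2 + 38*s - 10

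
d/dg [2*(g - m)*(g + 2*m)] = 4*g + 2*m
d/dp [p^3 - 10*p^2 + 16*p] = 3*p^2 - 20*p + 16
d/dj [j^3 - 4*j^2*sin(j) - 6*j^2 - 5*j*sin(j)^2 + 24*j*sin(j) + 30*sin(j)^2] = -4*j^2*cos(j) + 3*j^2 - 8*j*sin(j) - 5*j*sin(2*j) + 24*j*cos(j) - 12*j - 5*sin(j)^2 + 24*sin(j) + 30*sin(2*j)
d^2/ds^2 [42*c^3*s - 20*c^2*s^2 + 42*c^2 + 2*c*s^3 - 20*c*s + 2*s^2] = -40*c^2 + 12*c*s + 4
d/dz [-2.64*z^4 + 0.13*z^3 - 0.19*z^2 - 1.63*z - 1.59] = -10.56*z^3 + 0.39*z^2 - 0.38*z - 1.63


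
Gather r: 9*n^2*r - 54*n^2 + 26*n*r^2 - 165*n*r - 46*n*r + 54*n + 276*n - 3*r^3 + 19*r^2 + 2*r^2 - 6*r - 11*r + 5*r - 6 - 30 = -54*n^2 + 330*n - 3*r^3 + r^2*(26*n + 21) + r*(9*n^2 - 211*n - 12) - 36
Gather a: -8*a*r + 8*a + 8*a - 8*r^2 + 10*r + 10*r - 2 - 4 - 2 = a*(16 - 8*r) - 8*r^2 + 20*r - 8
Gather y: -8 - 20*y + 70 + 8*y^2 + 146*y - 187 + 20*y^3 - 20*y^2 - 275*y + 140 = 20*y^3 - 12*y^2 - 149*y + 15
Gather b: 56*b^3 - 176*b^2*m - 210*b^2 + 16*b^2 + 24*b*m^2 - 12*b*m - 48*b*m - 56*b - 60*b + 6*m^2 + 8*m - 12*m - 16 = 56*b^3 + b^2*(-176*m - 194) + b*(24*m^2 - 60*m - 116) + 6*m^2 - 4*m - 16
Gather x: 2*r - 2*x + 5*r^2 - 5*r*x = 5*r^2 + 2*r + x*(-5*r - 2)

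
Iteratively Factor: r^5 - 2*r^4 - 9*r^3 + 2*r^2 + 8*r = (r - 4)*(r^4 + 2*r^3 - r^2 - 2*r) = (r - 4)*(r - 1)*(r^3 + 3*r^2 + 2*r) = r*(r - 4)*(r - 1)*(r^2 + 3*r + 2) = r*(r - 4)*(r - 1)*(r + 2)*(r + 1)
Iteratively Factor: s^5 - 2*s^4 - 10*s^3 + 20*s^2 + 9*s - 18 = (s + 3)*(s^4 - 5*s^3 + 5*s^2 + 5*s - 6) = (s - 1)*(s + 3)*(s^3 - 4*s^2 + s + 6) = (s - 1)*(s + 1)*(s + 3)*(s^2 - 5*s + 6) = (s - 3)*(s - 1)*(s + 1)*(s + 3)*(s - 2)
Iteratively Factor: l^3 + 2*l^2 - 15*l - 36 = (l + 3)*(l^2 - l - 12) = (l + 3)^2*(l - 4)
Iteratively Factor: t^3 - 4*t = (t)*(t^2 - 4) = t*(t - 2)*(t + 2)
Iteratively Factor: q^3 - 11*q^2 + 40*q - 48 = (q - 3)*(q^2 - 8*q + 16) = (q - 4)*(q - 3)*(q - 4)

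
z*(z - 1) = z^2 - z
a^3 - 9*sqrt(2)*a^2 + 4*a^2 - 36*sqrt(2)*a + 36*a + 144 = (a + 4)*(a - 6*sqrt(2))*(a - 3*sqrt(2))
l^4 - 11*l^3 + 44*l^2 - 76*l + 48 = (l - 4)*(l - 3)*(l - 2)^2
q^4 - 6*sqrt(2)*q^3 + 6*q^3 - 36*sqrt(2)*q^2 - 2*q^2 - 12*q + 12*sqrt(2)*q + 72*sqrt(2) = (q + 6)*(q - 6*sqrt(2))*(q - sqrt(2))*(q + sqrt(2))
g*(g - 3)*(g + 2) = g^3 - g^2 - 6*g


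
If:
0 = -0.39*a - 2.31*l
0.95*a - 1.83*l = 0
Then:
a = 0.00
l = 0.00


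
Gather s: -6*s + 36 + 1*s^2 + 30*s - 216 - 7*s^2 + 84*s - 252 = -6*s^2 + 108*s - 432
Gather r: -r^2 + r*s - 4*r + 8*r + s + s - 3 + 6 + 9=-r^2 + r*(s + 4) + 2*s + 12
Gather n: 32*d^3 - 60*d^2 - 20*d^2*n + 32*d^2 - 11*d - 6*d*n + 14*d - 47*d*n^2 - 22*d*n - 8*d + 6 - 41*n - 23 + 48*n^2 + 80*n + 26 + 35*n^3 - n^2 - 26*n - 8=32*d^3 - 28*d^2 - 5*d + 35*n^3 + n^2*(47 - 47*d) + n*(-20*d^2 - 28*d + 13) + 1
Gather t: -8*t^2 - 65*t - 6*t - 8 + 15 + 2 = -8*t^2 - 71*t + 9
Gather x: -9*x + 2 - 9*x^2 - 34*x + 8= -9*x^2 - 43*x + 10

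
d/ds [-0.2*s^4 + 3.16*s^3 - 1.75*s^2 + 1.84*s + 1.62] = -0.8*s^3 + 9.48*s^2 - 3.5*s + 1.84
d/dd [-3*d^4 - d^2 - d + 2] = -12*d^3 - 2*d - 1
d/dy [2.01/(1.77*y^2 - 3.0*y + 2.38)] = (6.03 - 7.1154*y)/(1.77*y^2 - 3.0*y + 2.38)^2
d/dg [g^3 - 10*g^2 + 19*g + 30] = 3*g^2 - 20*g + 19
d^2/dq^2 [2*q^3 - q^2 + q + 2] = 12*q - 2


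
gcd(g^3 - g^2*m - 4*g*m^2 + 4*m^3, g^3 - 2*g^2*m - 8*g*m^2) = g + 2*m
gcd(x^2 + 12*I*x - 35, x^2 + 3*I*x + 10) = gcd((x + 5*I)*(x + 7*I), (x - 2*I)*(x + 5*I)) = x + 5*I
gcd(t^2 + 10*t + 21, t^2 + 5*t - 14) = t + 7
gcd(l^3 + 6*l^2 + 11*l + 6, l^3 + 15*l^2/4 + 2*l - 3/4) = l^2 + 4*l + 3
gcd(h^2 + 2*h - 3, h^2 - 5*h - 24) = h + 3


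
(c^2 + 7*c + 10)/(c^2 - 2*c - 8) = (c + 5)/(c - 4)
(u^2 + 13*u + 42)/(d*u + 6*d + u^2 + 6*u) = (u + 7)/(d + u)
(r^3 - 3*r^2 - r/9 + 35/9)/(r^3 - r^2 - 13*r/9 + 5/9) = (3*r - 7)/(3*r - 1)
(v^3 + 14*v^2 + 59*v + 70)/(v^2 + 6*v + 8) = (v^2 + 12*v + 35)/(v + 4)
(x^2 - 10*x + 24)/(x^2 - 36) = (x - 4)/(x + 6)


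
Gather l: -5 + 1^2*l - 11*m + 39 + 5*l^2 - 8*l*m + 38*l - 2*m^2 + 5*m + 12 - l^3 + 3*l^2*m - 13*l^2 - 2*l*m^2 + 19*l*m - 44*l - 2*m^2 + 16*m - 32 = -l^3 + l^2*(3*m - 8) + l*(-2*m^2 + 11*m - 5) - 4*m^2 + 10*m + 14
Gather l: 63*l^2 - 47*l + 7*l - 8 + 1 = 63*l^2 - 40*l - 7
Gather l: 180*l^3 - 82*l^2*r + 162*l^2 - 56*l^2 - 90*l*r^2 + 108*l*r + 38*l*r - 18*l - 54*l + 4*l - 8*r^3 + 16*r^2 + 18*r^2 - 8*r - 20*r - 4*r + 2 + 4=180*l^3 + l^2*(106 - 82*r) + l*(-90*r^2 + 146*r - 68) - 8*r^3 + 34*r^2 - 32*r + 6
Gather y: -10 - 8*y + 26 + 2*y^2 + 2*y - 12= 2*y^2 - 6*y + 4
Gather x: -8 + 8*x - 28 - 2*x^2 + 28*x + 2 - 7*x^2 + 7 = -9*x^2 + 36*x - 27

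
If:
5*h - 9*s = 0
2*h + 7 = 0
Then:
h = -7/2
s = -35/18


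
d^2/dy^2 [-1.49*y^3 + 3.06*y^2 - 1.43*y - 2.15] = 6.12 - 8.94*y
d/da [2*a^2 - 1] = 4*a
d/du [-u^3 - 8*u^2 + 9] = u*(-3*u - 16)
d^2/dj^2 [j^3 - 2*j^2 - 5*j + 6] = 6*j - 4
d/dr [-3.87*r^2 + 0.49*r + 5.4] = 0.49 - 7.74*r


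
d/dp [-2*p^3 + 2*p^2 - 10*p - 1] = -6*p^2 + 4*p - 10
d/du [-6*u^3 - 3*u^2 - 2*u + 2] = -18*u^2 - 6*u - 2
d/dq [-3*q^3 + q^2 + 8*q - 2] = -9*q^2 + 2*q + 8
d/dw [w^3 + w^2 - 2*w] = 3*w^2 + 2*w - 2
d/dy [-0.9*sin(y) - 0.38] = -0.9*cos(y)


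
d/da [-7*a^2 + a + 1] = 1 - 14*a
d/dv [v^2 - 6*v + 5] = 2*v - 6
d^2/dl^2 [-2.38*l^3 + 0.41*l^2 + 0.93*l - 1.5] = 0.82 - 14.28*l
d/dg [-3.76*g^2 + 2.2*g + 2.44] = 2.2 - 7.52*g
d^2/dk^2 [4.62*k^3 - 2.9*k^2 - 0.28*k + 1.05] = 27.72*k - 5.8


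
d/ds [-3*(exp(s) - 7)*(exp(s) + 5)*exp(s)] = (-9*exp(2*s) + 12*exp(s) + 105)*exp(s)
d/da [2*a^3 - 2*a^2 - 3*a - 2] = 6*a^2 - 4*a - 3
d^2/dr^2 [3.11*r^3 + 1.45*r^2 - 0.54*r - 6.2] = 18.66*r + 2.9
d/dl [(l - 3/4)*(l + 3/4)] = 2*l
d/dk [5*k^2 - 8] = 10*k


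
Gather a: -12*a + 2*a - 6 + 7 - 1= -10*a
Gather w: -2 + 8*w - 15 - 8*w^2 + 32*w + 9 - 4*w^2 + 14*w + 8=-12*w^2 + 54*w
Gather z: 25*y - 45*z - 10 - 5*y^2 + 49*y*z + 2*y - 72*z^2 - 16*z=-5*y^2 + 27*y - 72*z^2 + z*(49*y - 61) - 10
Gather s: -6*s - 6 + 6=-6*s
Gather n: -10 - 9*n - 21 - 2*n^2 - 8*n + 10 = -2*n^2 - 17*n - 21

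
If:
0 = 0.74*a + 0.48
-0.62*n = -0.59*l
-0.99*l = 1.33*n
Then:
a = -0.65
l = 0.00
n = 0.00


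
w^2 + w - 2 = (w - 1)*(w + 2)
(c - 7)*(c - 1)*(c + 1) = c^3 - 7*c^2 - c + 7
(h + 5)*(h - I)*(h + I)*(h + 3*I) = h^4 + 5*h^3 + 3*I*h^3 + h^2 + 15*I*h^2 + 5*h + 3*I*h + 15*I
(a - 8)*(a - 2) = a^2 - 10*a + 16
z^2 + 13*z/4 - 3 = (z - 3/4)*(z + 4)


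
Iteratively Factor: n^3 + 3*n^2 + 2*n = (n + 2)*(n^2 + n) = n*(n + 2)*(n + 1)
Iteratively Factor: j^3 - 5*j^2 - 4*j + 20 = (j - 5)*(j^2 - 4) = (j - 5)*(j + 2)*(j - 2)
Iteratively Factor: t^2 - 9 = (t + 3)*(t - 3)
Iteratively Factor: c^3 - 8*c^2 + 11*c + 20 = (c - 5)*(c^2 - 3*c - 4) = (c - 5)*(c + 1)*(c - 4)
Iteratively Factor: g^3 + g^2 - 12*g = (g)*(g^2 + g - 12) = g*(g - 3)*(g + 4)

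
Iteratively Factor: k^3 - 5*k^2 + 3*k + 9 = (k - 3)*(k^2 - 2*k - 3) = (k - 3)*(k + 1)*(k - 3)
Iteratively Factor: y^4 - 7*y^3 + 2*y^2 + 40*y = (y - 4)*(y^3 - 3*y^2 - 10*y) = y*(y - 4)*(y^2 - 3*y - 10) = y*(y - 5)*(y - 4)*(y + 2)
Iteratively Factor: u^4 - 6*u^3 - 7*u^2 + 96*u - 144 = (u - 4)*(u^3 - 2*u^2 - 15*u + 36) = (u - 4)*(u - 3)*(u^2 + u - 12) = (u - 4)*(u - 3)*(u + 4)*(u - 3)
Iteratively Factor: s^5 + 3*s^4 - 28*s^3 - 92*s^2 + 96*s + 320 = (s + 2)*(s^4 + s^3 - 30*s^2 - 32*s + 160) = (s + 2)*(s + 4)*(s^3 - 3*s^2 - 18*s + 40) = (s + 2)*(s + 4)^2*(s^2 - 7*s + 10) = (s - 5)*(s + 2)*(s + 4)^2*(s - 2)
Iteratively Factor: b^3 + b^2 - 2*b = (b)*(b^2 + b - 2) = b*(b + 2)*(b - 1)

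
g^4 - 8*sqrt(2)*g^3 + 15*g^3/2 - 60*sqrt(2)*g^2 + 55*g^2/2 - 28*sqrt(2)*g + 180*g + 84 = (g + 1/2)*(g + 7)*(g - 6*sqrt(2))*(g - 2*sqrt(2))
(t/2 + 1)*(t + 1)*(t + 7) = t^3/2 + 5*t^2 + 23*t/2 + 7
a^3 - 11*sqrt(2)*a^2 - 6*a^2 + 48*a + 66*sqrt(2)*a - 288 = (a - 6)*(a - 8*sqrt(2))*(a - 3*sqrt(2))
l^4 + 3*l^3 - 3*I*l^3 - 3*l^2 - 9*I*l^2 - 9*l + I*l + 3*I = (l + 3)*(l - I)^3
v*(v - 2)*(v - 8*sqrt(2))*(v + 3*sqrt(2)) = v^4 - 5*sqrt(2)*v^3 - 2*v^3 - 48*v^2 + 10*sqrt(2)*v^2 + 96*v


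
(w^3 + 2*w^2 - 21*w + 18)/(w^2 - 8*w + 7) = (w^2 + 3*w - 18)/(w - 7)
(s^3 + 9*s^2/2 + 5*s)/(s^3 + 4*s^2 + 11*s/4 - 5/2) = 2*s/(2*s - 1)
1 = 1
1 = 1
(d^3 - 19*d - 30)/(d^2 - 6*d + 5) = (d^2 + 5*d + 6)/(d - 1)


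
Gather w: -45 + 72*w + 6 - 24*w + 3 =48*w - 36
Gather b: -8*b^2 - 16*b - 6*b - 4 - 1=-8*b^2 - 22*b - 5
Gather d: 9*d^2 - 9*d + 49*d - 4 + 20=9*d^2 + 40*d + 16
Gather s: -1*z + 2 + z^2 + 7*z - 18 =z^2 + 6*z - 16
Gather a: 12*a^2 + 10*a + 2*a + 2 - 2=12*a^2 + 12*a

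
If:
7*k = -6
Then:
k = -6/7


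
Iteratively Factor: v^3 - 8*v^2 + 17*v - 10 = (v - 2)*(v^2 - 6*v + 5) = (v - 5)*(v - 2)*(v - 1)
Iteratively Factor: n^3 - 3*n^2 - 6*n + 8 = (n + 2)*(n^2 - 5*n + 4) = (n - 1)*(n + 2)*(n - 4)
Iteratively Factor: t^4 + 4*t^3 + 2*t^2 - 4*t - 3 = (t + 1)*(t^3 + 3*t^2 - t - 3) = (t + 1)*(t + 3)*(t^2 - 1) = (t - 1)*(t + 1)*(t + 3)*(t + 1)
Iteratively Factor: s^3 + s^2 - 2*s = (s + 2)*(s^2 - s) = s*(s + 2)*(s - 1)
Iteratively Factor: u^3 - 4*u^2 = (u - 4)*(u^2) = u*(u - 4)*(u)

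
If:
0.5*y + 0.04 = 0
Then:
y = -0.08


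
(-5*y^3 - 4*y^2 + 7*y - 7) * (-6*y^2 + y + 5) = 30*y^5 + 19*y^4 - 71*y^3 + 29*y^2 + 28*y - 35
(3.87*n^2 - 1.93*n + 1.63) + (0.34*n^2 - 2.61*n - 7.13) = 4.21*n^2 - 4.54*n - 5.5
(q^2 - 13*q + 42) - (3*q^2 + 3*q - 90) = -2*q^2 - 16*q + 132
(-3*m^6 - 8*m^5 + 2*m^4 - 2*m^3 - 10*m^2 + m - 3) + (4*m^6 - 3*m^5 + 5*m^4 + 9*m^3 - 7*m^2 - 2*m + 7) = m^6 - 11*m^5 + 7*m^4 + 7*m^3 - 17*m^2 - m + 4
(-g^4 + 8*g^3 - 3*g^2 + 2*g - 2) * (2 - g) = g^5 - 10*g^4 + 19*g^3 - 8*g^2 + 6*g - 4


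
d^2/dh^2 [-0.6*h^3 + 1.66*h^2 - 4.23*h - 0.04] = 3.32 - 3.6*h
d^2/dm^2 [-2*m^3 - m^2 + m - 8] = -12*m - 2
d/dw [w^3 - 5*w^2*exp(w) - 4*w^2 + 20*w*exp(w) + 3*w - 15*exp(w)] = -5*w^2*exp(w) + 3*w^2 + 10*w*exp(w) - 8*w + 5*exp(w) + 3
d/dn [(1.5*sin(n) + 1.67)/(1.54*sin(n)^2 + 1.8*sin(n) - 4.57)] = (-5.1436*sin(n) + 1.155*cos(2*n) - 11.016)*cos(n)/(1.54*sin(n)^2 + 1.8*sin(n) - 4.57)^2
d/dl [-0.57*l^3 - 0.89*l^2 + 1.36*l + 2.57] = -1.71*l^2 - 1.78*l + 1.36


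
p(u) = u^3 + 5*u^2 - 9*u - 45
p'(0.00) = -9.00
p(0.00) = -45.00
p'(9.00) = 324.00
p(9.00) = 1008.00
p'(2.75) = 41.19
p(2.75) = -11.14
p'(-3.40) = -8.32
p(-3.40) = 4.10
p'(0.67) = -0.95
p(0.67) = -48.48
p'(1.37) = 10.33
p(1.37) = -45.37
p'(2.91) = 45.50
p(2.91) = -4.21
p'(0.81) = 1.07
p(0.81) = -48.48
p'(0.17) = -7.21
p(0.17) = -46.38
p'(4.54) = 98.23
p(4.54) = 110.77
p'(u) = 3*u^2 + 10*u - 9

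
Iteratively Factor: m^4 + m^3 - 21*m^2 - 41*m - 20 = (m + 1)*(m^3 - 21*m - 20) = (m + 1)^2*(m^2 - m - 20) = (m + 1)^2*(m + 4)*(m - 5)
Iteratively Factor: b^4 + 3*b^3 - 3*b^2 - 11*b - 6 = (b + 1)*(b^3 + 2*b^2 - 5*b - 6) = (b + 1)^2*(b^2 + b - 6) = (b + 1)^2*(b + 3)*(b - 2)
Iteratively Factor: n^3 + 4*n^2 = (n + 4)*(n^2) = n*(n + 4)*(n)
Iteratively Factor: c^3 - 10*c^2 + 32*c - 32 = (c - 4)*(c^2 - 6*c + 8) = (c - 4)^2*(c - 2)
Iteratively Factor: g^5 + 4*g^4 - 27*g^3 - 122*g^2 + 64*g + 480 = (g + 3)*(g^4 + g^3 - 30*g^2 - 32*g + 160) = (g + 3)*(g + 4)*(g^3 - 3*g^2 - 18*g + 40) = (g - 5)*(g + 3)*(g + 4)*(g^2 + 2*g - 8) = (g - 5)*(g - 2)*(g + 3)*(g + 4)*(g + 4)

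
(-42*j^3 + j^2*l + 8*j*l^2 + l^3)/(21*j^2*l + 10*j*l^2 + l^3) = (-2*j + l)/l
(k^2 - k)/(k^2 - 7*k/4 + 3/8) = 8*k*(k - 1)/(8*k^2 - 14*k + 3)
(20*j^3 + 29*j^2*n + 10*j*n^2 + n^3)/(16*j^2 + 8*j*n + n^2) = (5*j^2 + 6*j*n + n^2)/(4*j + n)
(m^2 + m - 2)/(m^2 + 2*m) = (m - 1)/m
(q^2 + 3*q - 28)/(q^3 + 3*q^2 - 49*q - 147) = (q - 4)/(q^2 - 4*q - 21)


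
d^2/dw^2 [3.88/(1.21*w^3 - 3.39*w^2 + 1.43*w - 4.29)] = ((26.3064 - 28.1688*w)*(1.21*w^3 - 3.39*w^2 + 1.43*w - 4.29) + 3.88*(3.63*w^2 - 6.78*w + 1.43)*(7.26*w^2 - 13.56*w + 2.86))/(1.21*w^3 - 3.39*w^2 + 1.43*w - 4.29)^3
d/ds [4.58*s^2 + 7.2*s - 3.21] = 9.16*s + 7.2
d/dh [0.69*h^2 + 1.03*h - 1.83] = 1.38*h + 1.03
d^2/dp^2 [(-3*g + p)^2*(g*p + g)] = 2*g*(-6*g + 3*p + 1)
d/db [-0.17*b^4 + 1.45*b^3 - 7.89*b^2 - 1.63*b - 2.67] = -0.68*b^3 + 4.35*b^2 - 15.78*b - 1.63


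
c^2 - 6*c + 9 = (c - 3)^2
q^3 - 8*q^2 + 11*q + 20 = (q - 5)*(q - 4)*(q + 1)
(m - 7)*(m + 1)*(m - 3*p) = m^3 - 3*m^2*p - 6*m^2 + 18*m*p - 7*m + 21*p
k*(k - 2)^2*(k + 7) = k^4 + 3*k^3 - 24*k^2 + 28*k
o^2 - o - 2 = (o - 2)*(o + 1)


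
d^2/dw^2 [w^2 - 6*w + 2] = 2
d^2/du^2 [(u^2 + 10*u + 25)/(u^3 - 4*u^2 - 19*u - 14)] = 2*(u^6 + 30*u^5 + 87*u^4 - 428*u^3 + 447*u^2 + 5070*u + 5161)/(u^9 - 12*u^8 - 9*u^7 + 350*u^6 + 507*u^5 - 3408*u^4 - 12655*u^3 - 17514*u^2 - 11172*u - 2744)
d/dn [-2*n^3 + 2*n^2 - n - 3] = -6*n^2 + 4*n - 1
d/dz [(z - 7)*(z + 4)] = 2*z - 3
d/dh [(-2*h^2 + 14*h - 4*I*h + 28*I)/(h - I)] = 2*(-h^2 + 2*I*h - 2 - 21*I)/(h^2 - 2*I*h - 1)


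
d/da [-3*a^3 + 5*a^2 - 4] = a*(10 - 9*a)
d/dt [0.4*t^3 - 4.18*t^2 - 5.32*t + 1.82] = 1.2*t^2 - 8.36*t - 5.32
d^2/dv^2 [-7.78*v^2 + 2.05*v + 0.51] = -15.5600000000000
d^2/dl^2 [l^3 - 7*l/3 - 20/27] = 6*l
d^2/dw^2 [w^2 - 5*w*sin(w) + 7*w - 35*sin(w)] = 5*w*sin(w) + 35*sin(w) - 10*cos(w) + 2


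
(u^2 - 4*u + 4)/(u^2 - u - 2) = (u - 2)/(u + 1)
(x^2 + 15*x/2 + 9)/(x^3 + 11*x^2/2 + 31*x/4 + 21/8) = 4*(x + 6)/(4*x^2 + 16*x + 7)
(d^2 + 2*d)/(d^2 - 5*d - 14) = d/(d - 7)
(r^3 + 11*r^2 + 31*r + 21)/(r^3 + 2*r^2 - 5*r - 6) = (r + 7)/(r - 2)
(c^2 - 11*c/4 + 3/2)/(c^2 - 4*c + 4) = (c - 3/4)/(c - 2)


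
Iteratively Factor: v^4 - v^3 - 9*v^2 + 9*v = (v - 1)*(v^3 - 9*v) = v*(v - 1)*(v^2 - 9) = v*(v - 3)*(v - 1)*(v + 3)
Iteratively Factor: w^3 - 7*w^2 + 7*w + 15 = (w + 1)*(w^2 - 8*w + 15) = (w - 5)*(w + 1)*(w - 3)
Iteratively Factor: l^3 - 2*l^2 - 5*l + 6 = (l - 1)*(l^2 - l - 6) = (l - 1)*(l + 2)*(l - 3)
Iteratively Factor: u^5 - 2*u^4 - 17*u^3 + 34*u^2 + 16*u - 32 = (u + 1)*(u^4 - 3*u^3 - 14*u^2 + 48*u - 32) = (u - 1)*(u + 1)*(u^3 - 2*u^2 - 16*u + 32) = (u - 2)*(u - 1)*(u + 1)*(u^2 - 16) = (u - 2)*(u - 1)*(u + 1)*(u + 4)*(u - 4)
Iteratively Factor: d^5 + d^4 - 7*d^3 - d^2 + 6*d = (d - 2)*(d^4 + 3*d^3 - d^2 - 3*d) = (d - 2)*(d + 3)*(d^3 - d) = d*(d - 2)*(d + 3)*(d^2 - 1) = d*(d - 2)*(d - 1)*(d + 3)*(d + 1)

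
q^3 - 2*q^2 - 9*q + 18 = (q - 3)*(q - 2)*(q + 3)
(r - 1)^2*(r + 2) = r^3 - 3*r + 2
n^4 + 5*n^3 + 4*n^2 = n^2*(n + 1)*(n + 4)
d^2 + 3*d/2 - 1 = (d - 1/2)*(d + 2)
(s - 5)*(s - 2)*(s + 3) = s^3 - 4*s^2 - 11*s + 30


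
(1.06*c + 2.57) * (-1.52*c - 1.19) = -1.6112*c^2 - 5.1678*c - 3.0583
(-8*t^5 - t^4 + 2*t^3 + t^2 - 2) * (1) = -8*t^5 - t^4 + 2*t^3 + t^2 - 2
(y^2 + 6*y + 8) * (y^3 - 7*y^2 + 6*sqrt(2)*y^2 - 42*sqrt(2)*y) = y^5 - y^4 + 6*sqrt(2)*y^4 - 34*y^3 - 6*sqrt(2)*y^3 - 204*sqrt(2)*y^2 - 56*y^2 - 336*sqrt(2)*y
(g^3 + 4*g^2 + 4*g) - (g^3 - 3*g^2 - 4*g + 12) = 7*g^2 + 8*g - 12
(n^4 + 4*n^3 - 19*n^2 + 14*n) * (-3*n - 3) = -3*n^5 - 15*n^4 + 45*n^3 + 15*n^2 - 42*n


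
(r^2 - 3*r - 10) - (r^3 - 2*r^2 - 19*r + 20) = -r^3 + 3*r^2 + 16*r - 30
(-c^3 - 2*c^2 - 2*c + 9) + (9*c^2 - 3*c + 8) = -c^3 + 7*c^2 - 5*c + 17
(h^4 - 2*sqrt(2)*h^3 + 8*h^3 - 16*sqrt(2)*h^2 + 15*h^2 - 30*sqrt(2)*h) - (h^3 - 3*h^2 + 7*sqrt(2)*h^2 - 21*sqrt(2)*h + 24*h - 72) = h^4 - 2*sqrt(2)*h^3 + 7*h^3 - 23*sqrt(2)*h^2 + 18*h^2 - 24*h - 9*sqrt(2)*h + 72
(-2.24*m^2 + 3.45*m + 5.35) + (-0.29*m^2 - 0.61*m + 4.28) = -2.53*m^2 + 2.84*m + 9.63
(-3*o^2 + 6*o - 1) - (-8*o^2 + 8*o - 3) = 5*o^2 - 2*o + 2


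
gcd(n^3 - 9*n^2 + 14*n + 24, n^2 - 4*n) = n - 4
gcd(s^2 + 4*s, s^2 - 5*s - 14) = 1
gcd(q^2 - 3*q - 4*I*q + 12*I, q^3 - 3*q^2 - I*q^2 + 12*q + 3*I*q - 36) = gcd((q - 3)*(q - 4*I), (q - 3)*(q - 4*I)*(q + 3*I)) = q^2 + q*(-3 - 4*I) + 12*I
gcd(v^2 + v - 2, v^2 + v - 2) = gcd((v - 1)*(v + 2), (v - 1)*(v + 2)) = v^2 + v - 2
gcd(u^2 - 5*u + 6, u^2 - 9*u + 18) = u - 3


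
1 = 1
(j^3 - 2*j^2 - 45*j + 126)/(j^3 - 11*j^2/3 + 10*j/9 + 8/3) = 9*(j^2 + j - 42)/(9*j^2 - 6*j - 8)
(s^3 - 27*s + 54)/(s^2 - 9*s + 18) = (s^2 + 3*s - 18)/(s - 6)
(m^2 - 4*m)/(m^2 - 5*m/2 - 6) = 2*m/(2*m + 3)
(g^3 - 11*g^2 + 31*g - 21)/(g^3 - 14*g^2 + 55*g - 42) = (g - 3)/(g - 6)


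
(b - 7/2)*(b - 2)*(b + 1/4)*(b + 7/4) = b^4 - 7*b^3/2 - 57*b^2/16 + 371*b/32 + 49/16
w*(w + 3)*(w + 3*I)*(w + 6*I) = w^4 + 3*w^3 + 9*I*w^3 - 18*w^2 + 27*I*w^2 - 54*w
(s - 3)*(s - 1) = s^2 - 4*s + 3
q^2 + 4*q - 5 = (q - 1)*(q + 5)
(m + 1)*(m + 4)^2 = m^3 + 9*m^2 + 24*m + 16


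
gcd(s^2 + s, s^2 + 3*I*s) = s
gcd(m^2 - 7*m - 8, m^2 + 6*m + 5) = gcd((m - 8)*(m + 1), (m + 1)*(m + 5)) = m + 1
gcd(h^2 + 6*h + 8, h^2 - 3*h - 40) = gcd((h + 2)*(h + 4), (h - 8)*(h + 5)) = 1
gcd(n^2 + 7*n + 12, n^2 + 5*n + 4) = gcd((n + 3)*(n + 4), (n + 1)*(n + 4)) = n + 4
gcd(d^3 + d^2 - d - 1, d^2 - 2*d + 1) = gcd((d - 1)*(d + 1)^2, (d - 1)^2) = d - 1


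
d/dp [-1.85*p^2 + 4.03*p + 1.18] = 4.03 - 3.7*p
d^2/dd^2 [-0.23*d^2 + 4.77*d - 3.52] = -0.460000000000000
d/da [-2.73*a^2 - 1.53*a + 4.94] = -5.46*a - 1.53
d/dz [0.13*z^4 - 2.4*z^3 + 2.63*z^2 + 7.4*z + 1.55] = 0.52*z^3 - 7.2*z^2 + 5.26*z + 7.4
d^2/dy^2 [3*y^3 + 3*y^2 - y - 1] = 18*y + 6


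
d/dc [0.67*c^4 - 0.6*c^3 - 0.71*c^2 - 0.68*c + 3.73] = 2.68*c^3 - 1.8*c^2 - 1.42*c - 0.68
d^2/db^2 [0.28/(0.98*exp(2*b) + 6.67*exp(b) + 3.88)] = (-(1.0976*exp(b) + 1.8676)*(0.98*exp(2*b) + 6.67*exp(b) + 3.88) + 0.28*(1.96*exp(b) + 6.67)*(3.92*exp(b) + 13.34)*exp(b))*exp(b)/(0.98*exp(2*b) + 6.67*exp(b) + 3.88)^3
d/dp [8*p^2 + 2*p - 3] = 16*p + 2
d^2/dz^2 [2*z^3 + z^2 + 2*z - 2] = 12*z + 2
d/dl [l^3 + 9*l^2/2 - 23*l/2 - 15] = 3*l^2 + 9*l - 23/2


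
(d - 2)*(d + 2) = d^2 - 4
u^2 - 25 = (u - 5)*(u + 5)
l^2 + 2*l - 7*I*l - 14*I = (l + 2)*(l - 7*I)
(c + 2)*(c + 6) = c^2 + 8*c + 12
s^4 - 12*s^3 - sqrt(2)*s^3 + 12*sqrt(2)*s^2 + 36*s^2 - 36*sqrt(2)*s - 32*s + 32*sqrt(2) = (s - 8)*(s - 2)^2*(s - sqrt(2))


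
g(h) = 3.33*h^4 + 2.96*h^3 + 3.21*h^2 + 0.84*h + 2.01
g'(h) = 13.32*h^3 + 8.88*h^2 + 6.42*h + 0.84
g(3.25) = 511.77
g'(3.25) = 572.75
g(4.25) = 1377.21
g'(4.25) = 1211.04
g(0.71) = 6.13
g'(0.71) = 14.64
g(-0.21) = 1.95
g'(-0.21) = -0.24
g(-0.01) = 2.00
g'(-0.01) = 0.78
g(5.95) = 4917.77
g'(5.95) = 3159.20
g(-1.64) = 20.30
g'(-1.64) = -44.56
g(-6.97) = 7008.96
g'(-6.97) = -4122.78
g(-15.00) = 159302.91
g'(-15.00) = -43052.46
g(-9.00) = 19944.75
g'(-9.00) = -9047.94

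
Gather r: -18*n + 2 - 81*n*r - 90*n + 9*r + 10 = -108*n + r*(9 - 81*n) + 12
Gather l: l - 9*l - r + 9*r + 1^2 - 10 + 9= -8*l + 8*r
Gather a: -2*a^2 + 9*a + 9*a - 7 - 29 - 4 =-2*a^2 + 18*a - 40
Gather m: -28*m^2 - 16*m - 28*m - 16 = -28*m^2 - 44*m - 16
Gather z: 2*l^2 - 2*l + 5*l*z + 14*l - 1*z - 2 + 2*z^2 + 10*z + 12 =2*l^2 + 12*l + 2*z^2 + z*(5*l + 9) + 10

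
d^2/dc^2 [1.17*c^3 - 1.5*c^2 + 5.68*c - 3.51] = 7.02*c - 3.0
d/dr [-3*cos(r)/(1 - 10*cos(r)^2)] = 3*(10*cos(r)^2 + 1)*sin(r)/(10*cos(r)^2 - 1)^2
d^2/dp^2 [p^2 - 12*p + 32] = 2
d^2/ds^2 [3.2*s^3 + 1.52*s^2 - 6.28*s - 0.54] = 19.2*s + 3.04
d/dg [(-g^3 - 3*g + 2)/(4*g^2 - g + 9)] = ((8*g - 1)*(g^3 + 3*g - 2) - 3*(g^2 + 1)*(4*g^2 - g + 9))/(4*g^2 - g + 9)^2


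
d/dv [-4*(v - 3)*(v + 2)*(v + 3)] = -12*v^2 - 16*v + 36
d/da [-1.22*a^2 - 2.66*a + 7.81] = -2.44*a - 2.66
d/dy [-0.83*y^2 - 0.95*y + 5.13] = -1.66*y - 0.95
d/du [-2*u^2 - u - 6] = -4*u - 1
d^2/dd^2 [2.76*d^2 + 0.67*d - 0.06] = 5.52000000000000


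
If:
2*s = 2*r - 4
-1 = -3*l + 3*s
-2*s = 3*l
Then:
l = 2/15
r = 9/5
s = -1/5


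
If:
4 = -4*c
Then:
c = -1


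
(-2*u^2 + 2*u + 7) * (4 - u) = 2*u^3 - 10*u^2 + u + 28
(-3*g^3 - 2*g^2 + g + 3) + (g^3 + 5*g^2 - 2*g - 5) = -2*g^3 + 3*g^2 - g - 2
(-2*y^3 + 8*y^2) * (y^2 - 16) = -2*y^5 + 8*y^4 + 32*y^3 - 128*y^2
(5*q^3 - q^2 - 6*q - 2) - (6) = 5*q^3 - q^2 - 6*q - 8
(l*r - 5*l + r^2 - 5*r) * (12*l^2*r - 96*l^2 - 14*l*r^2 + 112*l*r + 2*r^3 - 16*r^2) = 12*l^3*r^2 - 156*l^3*r + 480*l^3 - 2*l^2*r^3 + 26*l^2*r^2 - 80*l^2*r - 12*l*r^4 + 156*l*r^3 - 480*l*r^2 + 2*r^5 - 26*r^4 + 80*r^3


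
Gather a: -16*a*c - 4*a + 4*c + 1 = a*(-16*c - 4) + 4*c + 1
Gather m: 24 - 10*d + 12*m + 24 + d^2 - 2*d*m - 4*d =d^2 - 14*d + m*(12 - 2*d) + 48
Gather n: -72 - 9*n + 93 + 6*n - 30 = -3*n - 9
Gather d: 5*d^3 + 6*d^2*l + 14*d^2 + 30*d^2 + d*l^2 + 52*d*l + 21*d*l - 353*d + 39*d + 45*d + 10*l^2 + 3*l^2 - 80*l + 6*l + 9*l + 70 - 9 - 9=5*d^3 + d^2*(6*l + 44) + d*(l^2 + 73*l - 269) + 13*l^2 - 65*l + 52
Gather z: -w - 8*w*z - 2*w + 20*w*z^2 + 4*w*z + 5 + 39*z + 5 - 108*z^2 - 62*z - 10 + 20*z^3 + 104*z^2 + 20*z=-3*w + 20*z^3 + z^2*(20*w - 4) + z*(-4*w - 3)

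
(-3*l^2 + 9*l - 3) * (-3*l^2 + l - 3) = 9*l^4 - 30*l^3 + 27*l^2 - 30*l + 9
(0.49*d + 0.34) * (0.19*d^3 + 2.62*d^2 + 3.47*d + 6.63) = 0.0931*d^4 + 1.3484*d^3 + 2.5911*d^2 + 4.4285*d + 2.2542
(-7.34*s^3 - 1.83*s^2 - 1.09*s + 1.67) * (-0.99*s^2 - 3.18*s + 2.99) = 7.2666*s^5 + 25.1529*s^4 - 15.0481*s^3 - 3.6588*s^2 - 8.5697*s + 4.9933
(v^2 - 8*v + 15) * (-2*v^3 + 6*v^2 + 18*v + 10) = -2*v^5 + 22*v^4 - 60*v^3 - 44*v^2 + 190*v + 150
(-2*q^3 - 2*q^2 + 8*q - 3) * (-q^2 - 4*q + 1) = 2*q^5 + 10*q^4 - 2*q^3 - 31*q^2 + 20*q - 3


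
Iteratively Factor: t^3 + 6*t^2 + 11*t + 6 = (t + 3)*(t^2 + 3*t + 2) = (t + 2)*(t + 3)*(t + 1)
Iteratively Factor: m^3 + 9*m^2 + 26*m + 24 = (m + 2)*(m^2 + 7*m + 12) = (m + 2)*(m + 3)*(m + 4)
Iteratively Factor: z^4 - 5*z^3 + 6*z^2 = (z - 2)*(z^3 - 3*z^2) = (z - 3)*(z - 2)*(z^2) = z*(z - 3)*(z - 2)*(z)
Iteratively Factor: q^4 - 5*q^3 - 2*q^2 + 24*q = (q - 3)*(q^3 - 2*q^2 - 8*q) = q*(q - 3)*(q^2 - 2*q - 8) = q*(q - 3)*(q + 2)*(q - 4)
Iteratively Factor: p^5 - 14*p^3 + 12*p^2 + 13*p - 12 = (p - 1)*(p^4 + p^3 - 13*p^2 - p + 12) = (p - 1)^2*(p^3 + 2*p^2 - 11*p - 12) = (p - 3)*(p - 1)^2*(p^2 + 5*p + 4) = (p - 3)*(p - 1)^2*(p + 4)*(p + 1)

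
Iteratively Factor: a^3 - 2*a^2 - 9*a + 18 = (a + 3)*(a^2 - 5*a + 6) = (a - 3)*(a + 3)*(a - 2)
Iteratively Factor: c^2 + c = (c)*(c + 1)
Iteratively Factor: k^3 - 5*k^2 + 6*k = (k)*(k^2 - 5*k + 6) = k*(k - 3)*(k - 2)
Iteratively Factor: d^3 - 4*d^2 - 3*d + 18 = (d + 2)*(d^2 - 6*d + 9) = (d - 3)*(d + 2)*(d - 3)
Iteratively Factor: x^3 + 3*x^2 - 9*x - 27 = (x - 3)*(x^2 + 6*x + 9) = (x - 3)*(x + 3)*(x + 3)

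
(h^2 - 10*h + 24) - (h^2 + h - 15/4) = 111/4 - 11*h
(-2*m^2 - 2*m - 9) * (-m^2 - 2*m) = 2*m^4 + 6*m^3 + 13*m^2 + 18*m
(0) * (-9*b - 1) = 0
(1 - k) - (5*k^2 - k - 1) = 2 - 5*k^2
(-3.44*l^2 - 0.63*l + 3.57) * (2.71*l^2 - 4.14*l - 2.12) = -9.3224*l^4 + 12.5343*l^3 + 19.5757*l^2 - 13.4442*l - 7.5684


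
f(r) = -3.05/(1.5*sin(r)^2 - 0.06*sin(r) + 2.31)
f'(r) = -3.05*(-3.0*sin(r)*cos(r) + 0.06*cos(r))/(1.5*sin(r)^2 - 0.06*sin(r) + 2.31)^2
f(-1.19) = -0.83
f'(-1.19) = -0.24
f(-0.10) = -1.31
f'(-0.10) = -0.20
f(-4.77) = -0.81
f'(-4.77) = 0.04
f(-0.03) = -1.32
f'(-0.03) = -0.09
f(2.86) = -1.27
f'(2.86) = -0.39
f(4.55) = -0.80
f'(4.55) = 0.10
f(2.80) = -1.24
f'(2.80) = -0.45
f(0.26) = -1.27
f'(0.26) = 0.37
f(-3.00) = -1.30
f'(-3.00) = 0.26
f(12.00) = -1.10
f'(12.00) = -0.56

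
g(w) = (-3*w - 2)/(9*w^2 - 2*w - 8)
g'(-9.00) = 0.00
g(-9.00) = 0.03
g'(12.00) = 0.00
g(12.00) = -0.03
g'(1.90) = 0.43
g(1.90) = -0.37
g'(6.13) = 0.01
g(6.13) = -0.06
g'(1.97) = 0.37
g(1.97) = -0.34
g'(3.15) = 0.07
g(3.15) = -0.15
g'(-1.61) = 0.09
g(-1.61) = 0.15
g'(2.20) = 0.24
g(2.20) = -0.28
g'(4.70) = 0.02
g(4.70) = -0.09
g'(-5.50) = 0.01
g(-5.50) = 0.05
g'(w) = (2 - 18*w)*(-3*w - 2)/(9*w^2 - 2*w - 8)^2 - 3/(9*w^2 - 2*w - 8) = (27*w^2 + 36*w + 20)/(81*w^4 - 36*w^3 - 140*w^2 + 32*w + 64)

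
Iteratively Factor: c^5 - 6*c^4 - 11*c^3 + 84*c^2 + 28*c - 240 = (c + 3)*(c^4 - 9*c^3 + 16*c^2 + 36*c - 80) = (c - 2)*(c + 3)*(c^3 - 7*c^2 + 2*c + 40) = (c - 4)*(c - 2)*(c + 3)*(c^2 - 3*c - 10) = (c - 4)*(c - 2)*(c + 2)*(c + 3)*(c - 5)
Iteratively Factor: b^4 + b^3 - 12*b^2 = (b)*(b^3 + b^2 - 12*b) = b*(b + 4)*(b^2 - 3*b) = b*(b - 3)*(b + 4)*(b)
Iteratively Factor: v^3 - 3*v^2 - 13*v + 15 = (v + 3)*(v^2 - 6*v + 5) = (v - 5)*(v + 3)*(v - 1)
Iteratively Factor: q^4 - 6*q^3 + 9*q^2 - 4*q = (q)*(q^3 - 6*q^2 + 9*q - 4) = q*(q - 4)*(q^2 - 2*q + 1) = q*(q - 4)*(q - 1)*(q - 1)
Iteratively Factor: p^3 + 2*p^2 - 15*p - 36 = (p - 4)*(p^2 + 6*p + 9) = (p - 4)*(p + 3)*(p + 3)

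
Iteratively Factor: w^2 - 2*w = (w)*(w - 2)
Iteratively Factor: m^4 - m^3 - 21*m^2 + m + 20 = (m - 1)*(m^3 - 21*m - 20) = (m - 5)*(m - 1)*(m^2 + 5*m + 4) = (m - 5)*(m - 1)*(m + 4)*(m + 1)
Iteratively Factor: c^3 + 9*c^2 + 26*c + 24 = (c + 4)*(c^2 + 5*c + 6) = (c + 3)*(c + 4)*(c + 2)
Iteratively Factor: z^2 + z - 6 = (z + 3)*(z - 2)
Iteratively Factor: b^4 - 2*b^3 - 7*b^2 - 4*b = (b + 1)*(b^3 - 3*b^2 - 4*b) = b*(b + 1)*(b^2 - 3*b - 4) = b*(b - 4)*(b + 1)*(b + 1)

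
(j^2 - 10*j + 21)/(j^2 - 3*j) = (j - 7)/j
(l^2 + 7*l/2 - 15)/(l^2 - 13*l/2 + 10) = (l + 6)/(l - 4)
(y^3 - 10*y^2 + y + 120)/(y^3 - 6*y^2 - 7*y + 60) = (y - 8)/(y - 4)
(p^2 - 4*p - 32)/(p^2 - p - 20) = (p - 8)/(p - 5)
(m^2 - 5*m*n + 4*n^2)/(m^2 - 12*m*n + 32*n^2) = (m - n)/(m - 8*n)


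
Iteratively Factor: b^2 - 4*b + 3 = (b - 3)*(b - 1)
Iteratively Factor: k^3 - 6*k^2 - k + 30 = (k + 2)*(k^2 - 8*k + 15) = (k - 3)*(k + 2)*(k - 5)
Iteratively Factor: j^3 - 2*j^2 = (j - 2)*(j^2) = j*(j - 2)*(j)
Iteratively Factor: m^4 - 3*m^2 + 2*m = (m)*(m^3 - 3*m + 2) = m*(m + 2)*(m^2 - 2*m + 1) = m*(m - 1)*(m + 2)*(m - 1)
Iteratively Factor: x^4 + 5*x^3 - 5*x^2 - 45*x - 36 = (x + 3)*(x^3 + 2*x^2 - 11*x - 12) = (x + 3)*(x + 4)*(x^2 - 2*x - 3) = (x - 3)*(x + 3)*(x + 4)*(x + 1)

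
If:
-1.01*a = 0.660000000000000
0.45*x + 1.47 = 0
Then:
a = -0.65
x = -3.27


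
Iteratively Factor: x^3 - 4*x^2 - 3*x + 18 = (x - 3)*(x^2 - x - 6) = (x - 3)*(x + 2)*(x - 3)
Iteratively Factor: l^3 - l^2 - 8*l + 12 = (l - 2)*(l^2 + l - 6) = (l - 2)*(l + 3)*(l - 2)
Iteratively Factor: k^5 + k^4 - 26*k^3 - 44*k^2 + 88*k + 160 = (k + 2)*(k^4 - k^3 - 24*k^2 + 4*k + 80) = (k + 2)^2*(k^3 - 3*k^2 - 18*k + 40) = (k - 5)*(k + 2)^2*(k^2 + 2*k - 8) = (k - 5)*(k - 2)*(k + 2)^2*(k + 4)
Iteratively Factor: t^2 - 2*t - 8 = (t - 4)*(t + 2)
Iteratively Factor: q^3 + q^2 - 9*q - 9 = (q + 1)*(q^2 - 9) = (q - 3)*(q + 1)*(q + 3)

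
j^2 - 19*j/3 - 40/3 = (j - 8)*(j + 5/3)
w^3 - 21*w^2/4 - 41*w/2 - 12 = (w - 8)*(w + 3/4)*(w + 2)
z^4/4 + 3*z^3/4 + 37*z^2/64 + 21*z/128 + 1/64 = (z/4 + 1/2)*(z + 1/4)^2*(z + 1/2)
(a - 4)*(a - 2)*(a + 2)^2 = a^4 - 2*a^3 - 12*a^2 + 8*a + 32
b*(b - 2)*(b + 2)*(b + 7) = b^4 + 7*b^3 - 4*b^2 - 28*b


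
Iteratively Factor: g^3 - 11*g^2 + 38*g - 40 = (g - 4)*(g^2 - 7*g + 10) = (g - 5)*(g - 4)*(g - 2)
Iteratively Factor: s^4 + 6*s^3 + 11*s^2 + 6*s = (s + 2)*(s^3 + 4*s^2 + 3*s) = (s + 1)*(s + 2)*(s^2 + 3*s) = (s + 1)*(s + 2)*(s + 3)*(s)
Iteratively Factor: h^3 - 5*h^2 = (h)*(h^2 - 5*h) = h^2*(h - 5)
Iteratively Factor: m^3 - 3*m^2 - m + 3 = (m - 3)*(m^2 - 1) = (m - 3)*(m - 1)*(m + 1)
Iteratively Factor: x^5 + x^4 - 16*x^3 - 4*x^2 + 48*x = (x - 2)*(x^4 + 3*x^3 - 10*x^2 - 24*x) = (x - 2)*(x + 4)*(x^3 - x^2 - 6*x) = (x - 2)*(x + 2)*(x + 4)*(x^2 - 3*x) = (x - 3)*(x - 2)*(x + 2)*(x + 4)*(x)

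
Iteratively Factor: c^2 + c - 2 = (c + 2)*(c - 1)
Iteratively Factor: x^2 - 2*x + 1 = (x - 1)*(x - 1)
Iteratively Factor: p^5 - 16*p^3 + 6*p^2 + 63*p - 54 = (p + 3)*(p^4 - 3*p^3 - 7*p^2 + 27*p - 18) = (p - 2)*(p + 3)*(p^3 - p^2 - 9*p + 9) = (p - 3)*(p - 2)*(p + 3)*(p^2 + 2*p - 3) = (p - 3)*(p - 2)*(p - 1)*(p + 3)*(p + 3)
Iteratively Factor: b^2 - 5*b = (b)*(b - 5)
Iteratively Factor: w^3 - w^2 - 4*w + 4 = (w - 2)*(w^2 + w - 2) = (w - 2)*(w - 1)*(w + 2)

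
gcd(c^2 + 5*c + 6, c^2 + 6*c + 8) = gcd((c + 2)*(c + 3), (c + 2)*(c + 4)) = c + 2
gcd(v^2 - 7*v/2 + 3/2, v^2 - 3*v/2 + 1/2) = v - 1/2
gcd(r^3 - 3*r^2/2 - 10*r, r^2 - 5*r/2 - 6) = r - 4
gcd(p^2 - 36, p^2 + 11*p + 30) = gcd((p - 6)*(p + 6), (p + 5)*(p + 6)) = p + 6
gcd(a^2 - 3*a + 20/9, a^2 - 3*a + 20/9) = a^2 - 3*a + 20/9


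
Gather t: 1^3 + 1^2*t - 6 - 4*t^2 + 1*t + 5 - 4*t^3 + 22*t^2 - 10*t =-4*t^3 + 18*t^2 - 8*t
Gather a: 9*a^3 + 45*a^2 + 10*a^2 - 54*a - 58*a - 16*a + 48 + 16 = 9*a^3 + 55*a^2 - 128*a + 64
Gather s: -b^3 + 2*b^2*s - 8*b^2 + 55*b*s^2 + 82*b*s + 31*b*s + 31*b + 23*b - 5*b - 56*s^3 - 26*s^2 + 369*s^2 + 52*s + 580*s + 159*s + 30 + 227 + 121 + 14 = -b^3 - 8*b^2 + 49*b - 56*s^3 + s^2*(55*b + 343) + s*(2*b^2 + 113*b + 791) + 392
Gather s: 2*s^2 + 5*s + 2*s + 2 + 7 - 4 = 2*s^2 + 7*s + 5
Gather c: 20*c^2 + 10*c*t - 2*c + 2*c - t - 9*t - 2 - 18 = 20*c^2 + 10*c*t - 10*t - 20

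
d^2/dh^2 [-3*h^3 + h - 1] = -18*h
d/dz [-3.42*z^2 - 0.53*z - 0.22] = -6.84*z - 0.53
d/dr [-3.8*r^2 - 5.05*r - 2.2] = -7.6*r - 5.05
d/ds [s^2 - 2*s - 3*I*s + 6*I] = 2*s - 2 - 3*I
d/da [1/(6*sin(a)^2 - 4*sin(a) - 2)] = (1 - 3*sin(a))*cos(a)/(-3*sin(a)^2 + 2*sin(a) + 1)^2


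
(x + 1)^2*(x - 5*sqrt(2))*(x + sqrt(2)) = x^4 - 4*sqrt(2)*x^3 + 2*x^3 - 8*sqrt(2)*x^2 - 9*x^2 - 20*x - 4*sqrt(2)*x - 10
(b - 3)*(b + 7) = b^2 + 4*b - 21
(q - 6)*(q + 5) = q^2 - q - 30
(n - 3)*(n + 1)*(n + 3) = n^3 + n^2 - 9*n - 9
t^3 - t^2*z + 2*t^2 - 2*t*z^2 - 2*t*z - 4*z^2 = (t + 2)*(t - 2*z)*(t + z)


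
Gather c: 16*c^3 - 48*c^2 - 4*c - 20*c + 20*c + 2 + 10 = 16*c^3 - 48*c^2 - 4*c + 12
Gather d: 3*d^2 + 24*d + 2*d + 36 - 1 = 3*d^2 + 26*d + 35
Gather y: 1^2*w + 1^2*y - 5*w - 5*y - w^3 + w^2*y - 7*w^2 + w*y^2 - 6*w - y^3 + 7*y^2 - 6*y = -w^3 - 7*w^2 - 10*w - y^3 + y^2*(w + 7) + y*(w^2 - 10)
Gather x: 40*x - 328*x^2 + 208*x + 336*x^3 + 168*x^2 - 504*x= 336*x^3 - 160*x^2 - 256*x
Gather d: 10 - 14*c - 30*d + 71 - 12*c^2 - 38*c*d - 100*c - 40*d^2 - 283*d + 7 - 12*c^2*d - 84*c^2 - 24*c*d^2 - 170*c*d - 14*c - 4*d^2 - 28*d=-96*c^2 - 128*c + d^2*(-24*c - 44) + d*(-12*c^2 - 208*c - 341) + 88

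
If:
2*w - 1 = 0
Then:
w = 1/2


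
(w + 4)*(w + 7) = w^2 + 11*w + 28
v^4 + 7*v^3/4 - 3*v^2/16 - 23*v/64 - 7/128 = (v - 1/2)*(v + 1/4)^2*(v + 7/4)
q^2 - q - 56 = (q - 8)*(q + 7)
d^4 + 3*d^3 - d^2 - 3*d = d*(d - 1)*(d + 1)*(d + 3)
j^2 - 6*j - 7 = (j - 7)*(j + 1)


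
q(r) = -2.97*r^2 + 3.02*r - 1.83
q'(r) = 3.02 - 5.94*r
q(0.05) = -1.69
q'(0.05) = 2.72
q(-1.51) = -13.16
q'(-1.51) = 11.99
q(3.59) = -29.27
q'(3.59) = -18.30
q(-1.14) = -9.13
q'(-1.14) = 9.79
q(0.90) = -1.52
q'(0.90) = -2.33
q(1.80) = -6.02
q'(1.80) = -7.67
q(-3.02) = -38.04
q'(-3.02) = 20.96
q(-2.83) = -34.16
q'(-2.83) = 19.83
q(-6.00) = -126.87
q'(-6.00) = 38.66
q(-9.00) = -269.58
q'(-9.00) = 56.48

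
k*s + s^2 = s*(k + s)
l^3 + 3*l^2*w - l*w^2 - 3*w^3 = (l - w)*(l + w)*(l + 3*w)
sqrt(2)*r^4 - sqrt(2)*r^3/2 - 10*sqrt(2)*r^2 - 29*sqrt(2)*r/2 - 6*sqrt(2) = (r - 4)*(r + 1)*(r + 3/2)*(sqrt(2)*r + sqrt(2))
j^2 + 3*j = j*(j + 3)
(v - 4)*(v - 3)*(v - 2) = v^3 - 9*v^2 + 26*v - 24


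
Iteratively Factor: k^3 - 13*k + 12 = (k - 3)*(k^2 + 3*k - 4) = (k - 3)*(k + 4)*(k - 1)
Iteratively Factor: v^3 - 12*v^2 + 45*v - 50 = (v - 5)*(v^2 - 7*v + 10) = (v - 5)^2*(v - 2)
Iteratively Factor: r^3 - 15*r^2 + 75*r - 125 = (r - 5)*(r^2 - 10*r + 25) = (r - 5)^2*(r - 5)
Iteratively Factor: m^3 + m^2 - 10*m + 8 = (m - 2)*(m^2 + 3*m - 4) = (m - 2)*(m + 4)*(m - 1)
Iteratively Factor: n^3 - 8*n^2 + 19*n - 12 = (n - 3)*(n^2 - 5*n + 4) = (n - 4)*(n - 3)*(n - 1)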